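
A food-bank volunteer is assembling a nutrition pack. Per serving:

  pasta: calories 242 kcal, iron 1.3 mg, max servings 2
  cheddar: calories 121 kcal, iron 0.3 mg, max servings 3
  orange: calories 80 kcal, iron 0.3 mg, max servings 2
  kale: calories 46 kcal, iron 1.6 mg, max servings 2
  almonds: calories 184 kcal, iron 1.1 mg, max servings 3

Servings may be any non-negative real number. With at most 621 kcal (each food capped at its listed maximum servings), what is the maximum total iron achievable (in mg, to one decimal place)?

Iron per kcal: kale 0.03478, almonds 0.005978, pasta 0.005372, orange 0.00375, cheddar 0.002479.
Take 2 servings of kale: uses 92 kcal, +3.2 mg iron (running total 3.2 mg).
Take 2.875 servings of almonds: uses 529 kcal, +3.2 mg iron (running total 6.4 mg).
Filling greedily by iron-per-kcal is optimal for one linear limit, giving 6.4 mg.

6.4 mg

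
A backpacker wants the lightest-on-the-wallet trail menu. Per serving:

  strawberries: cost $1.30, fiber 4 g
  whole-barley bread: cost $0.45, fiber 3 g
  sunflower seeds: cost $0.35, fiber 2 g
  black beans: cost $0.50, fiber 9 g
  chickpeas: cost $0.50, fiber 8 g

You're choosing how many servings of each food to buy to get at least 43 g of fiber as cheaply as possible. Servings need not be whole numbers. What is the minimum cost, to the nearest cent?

$2.39

Cost per g of fiber: black beans $0.0556, chickpeas $0.0625, whole-barley bread $0.1500, sunflower seeds $0.1750, strawberries $0.3250.
With no serving limits, use only black beans: 43 g / 9 g = 4.778 servings × $0.50 = $2.39.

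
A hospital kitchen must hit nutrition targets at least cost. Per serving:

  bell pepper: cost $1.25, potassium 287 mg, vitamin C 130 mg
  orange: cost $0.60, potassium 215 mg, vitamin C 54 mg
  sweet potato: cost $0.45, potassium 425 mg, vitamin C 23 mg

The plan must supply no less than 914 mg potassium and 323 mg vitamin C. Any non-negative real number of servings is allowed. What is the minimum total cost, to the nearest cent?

$3.23

Check every corner: each single food scaled to meet both minima, and each pair solved so both constraints bind.
bell pepper only: max(914/287, 323/130) = 3.185 servings → $3.98.
orange only: max(914/215, 323/54) = 5.981 servings → $3.59.
sweet potato only: max(914/425, 323/23) = 14.04 servings → $6.32.
bell pepper + orange with both tight: 1.613 servings and 2.098 servings → $3.28.
bell pepper + sweet potato with both tight: 2.39 servings and 0.5369 servings → $3.23.
orange + sweet potato: intersection lies outside the first quadrant.
The minimum over all feasible corners is $3.23.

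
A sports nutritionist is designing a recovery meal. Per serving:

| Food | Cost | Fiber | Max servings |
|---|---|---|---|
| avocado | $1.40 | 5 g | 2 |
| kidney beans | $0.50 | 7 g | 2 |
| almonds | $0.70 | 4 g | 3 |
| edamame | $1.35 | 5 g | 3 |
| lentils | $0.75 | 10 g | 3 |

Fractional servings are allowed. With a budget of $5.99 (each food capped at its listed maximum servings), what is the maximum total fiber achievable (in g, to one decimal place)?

Fiber per dollar: kidney beans 14, lentils 13.33, almonds 5.714, edamame 3.704, avocado 3.571.
Take 2 servings of kidney beans: spends $1.00, +14.0 g fiber (running total 14.0 g).
Take 3 servings of lentils: spends $2.25, +30.0 g fiber (running total 44.0 g).
Take 3 servings of almonds: spends $2.10, +12.0 g fiber (running total 56.0 g).
Take 0.4741 servings of edamame: spends $0.64, +2.4 g fiber (running total 58.4 g).
Greedy by best ratio exhausts the cost allowance optimally: 58.4 g.

58.4 g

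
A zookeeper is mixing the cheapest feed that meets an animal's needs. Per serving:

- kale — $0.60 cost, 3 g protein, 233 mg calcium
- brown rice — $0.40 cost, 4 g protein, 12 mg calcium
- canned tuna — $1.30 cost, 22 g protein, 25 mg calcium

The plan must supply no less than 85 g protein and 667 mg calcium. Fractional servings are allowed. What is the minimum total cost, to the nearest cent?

$6.07

kale only: max(85/3, 667/233) = 28.33 servings → $17.00.
brown rice only: max(85/4, 667/12) = 55.58 servings → $22.23.
canned tuna only: max(85/22, 667/25) = 26.68 servings → $34.68.
kale + brown rice with both tight: 1.839 servings and 19.87 servings → $9.05.
kale + canned tuna with both tight: 2.484 servings and 3.525 servings → $6.07.
brown rice + canned tuna: the both-tight solution has a negative serving — not a feasible corner.
The minimum over all feasible corners is $6.07.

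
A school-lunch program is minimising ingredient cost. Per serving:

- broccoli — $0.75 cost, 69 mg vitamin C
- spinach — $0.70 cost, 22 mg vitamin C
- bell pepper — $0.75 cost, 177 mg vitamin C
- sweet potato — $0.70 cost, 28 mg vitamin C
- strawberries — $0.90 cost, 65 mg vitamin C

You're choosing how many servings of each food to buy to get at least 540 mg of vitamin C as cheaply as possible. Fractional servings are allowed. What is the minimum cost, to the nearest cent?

$2.29

Cost per mg of vitamin C: bell pepper $0.0042, broccoli $0.0109, strawberries $0.0138, sweet potato $0.0250, spinach $0.0318.
With no serving limits, use only bell pepper: 540 mg / 177 mg = 3.051 servings × $0.75 = $2.29.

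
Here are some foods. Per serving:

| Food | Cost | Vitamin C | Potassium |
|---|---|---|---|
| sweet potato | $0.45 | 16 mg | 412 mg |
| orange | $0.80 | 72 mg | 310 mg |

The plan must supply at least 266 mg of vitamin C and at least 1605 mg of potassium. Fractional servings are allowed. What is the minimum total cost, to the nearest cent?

Compare the cost at each extreme point of the feasible region.
sweet potato only: max(266/16, 1605/412) = 16.62 servings → $7.48.
orange only: max(266/72, 1605/310) = 5.177 servings → $4.14.
sweet potato + orange with both tight: 1.34 servings and 3.397 servings → $3.32.
Cheapest feasible corner: $3.32.

$3.32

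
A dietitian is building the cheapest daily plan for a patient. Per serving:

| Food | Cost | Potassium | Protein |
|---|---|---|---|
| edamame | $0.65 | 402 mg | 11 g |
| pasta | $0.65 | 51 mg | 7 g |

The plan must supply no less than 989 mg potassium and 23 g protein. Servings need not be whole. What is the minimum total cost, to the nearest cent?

$1.60

The cheapest plan sits at a corner of the feasible region — with two constraints it uses at most two foods.
edamame only: max(989/402, 23/11) = 2.46 servings → $1.60.
pasta only: max(989/51, 23/7) = 19.39 servings → $12.60.
edamame + pasta: the both-tight solution has a negative serving — not a feasible corner.
Cheapest feasible corner: $1.60.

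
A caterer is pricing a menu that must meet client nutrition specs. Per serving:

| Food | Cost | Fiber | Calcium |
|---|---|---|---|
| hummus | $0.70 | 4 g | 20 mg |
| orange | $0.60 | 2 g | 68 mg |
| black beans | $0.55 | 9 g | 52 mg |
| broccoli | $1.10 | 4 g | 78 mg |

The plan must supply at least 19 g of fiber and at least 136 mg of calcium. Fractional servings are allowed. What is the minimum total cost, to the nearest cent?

$1.38

Compare the cost at each extreme point of the feasible region.
hummus only: max(19/4, 136/20) = 6.8 servings → $4.76.
orange only: max(19/2, 136/68) = 9.5 servings → $5.70.
black beans only: max(19/9, 136/52) = 2.615 servings → $1.44.
broccoli only: max(19/4, 136/78) = 4.75 servings → $5.22.
hummus + orange with both tight: 4.397 servings and 0.7069 servings → $3.50.
hummus + black beans: intersection lies outside the first quadrant.
hummus + broccoli with both tight: 4.043 servings and 0.7069 servings → $3.61.
orange + black beans with both tight: 0.4646 servings and 2.008 servings → $1.38.
orange + broccoli with both targets exact would need a negative amount; discard.
black beans + broccoli with both tight: 1.899 servings and 0.4777 servings → $1.57.
Cheapest feasible corner: $1.38.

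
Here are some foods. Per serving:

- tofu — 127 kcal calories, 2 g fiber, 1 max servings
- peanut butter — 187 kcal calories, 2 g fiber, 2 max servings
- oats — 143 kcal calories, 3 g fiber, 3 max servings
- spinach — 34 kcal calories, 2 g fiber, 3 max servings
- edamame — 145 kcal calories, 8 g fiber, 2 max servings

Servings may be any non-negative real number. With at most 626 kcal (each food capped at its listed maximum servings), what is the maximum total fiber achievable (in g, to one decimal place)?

Fiber per kcal: spinach 0.05882, edamame 0.05517, oats 0.02098, tofu 0.01575, peanut butter 0.0107.
Take 3 servings of spinach: uses 102 kcal, +6.0 g fiber (running total 6.0 g).
Take 2 servings of edamame: uses 290 kcal, +16.0 g fiber (running total 22.0 g).
Take 1.636 servings of oats: uses 234 kcal, +4.9 g fiber (running total 26.9 g).
Greedy by best ratio exhausts the calories allowance optimally: 26.9 g.

26.9 g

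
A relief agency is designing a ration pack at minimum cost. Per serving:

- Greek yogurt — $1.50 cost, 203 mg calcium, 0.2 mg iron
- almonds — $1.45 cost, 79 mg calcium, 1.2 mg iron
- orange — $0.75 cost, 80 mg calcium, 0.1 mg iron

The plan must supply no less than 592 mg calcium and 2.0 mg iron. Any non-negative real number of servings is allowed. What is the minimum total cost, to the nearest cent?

$5.47

At the optimum either one food covers both requirements or two foods hit both targets exactly; no other combination can be cheaper.
Greek yogurt only: max(592/203, 2.0/0.2) = 10 servings → $15.00.
almonds only: max(592/79, 2.0/1.2) = 7.494 servings → $10.87.
orange only: max(592/80, 2.0/0.1) = 20 servings → $15.00.
Greek yogurt + almonds with both tight: 2.425 servings and 1.263 servings → $5.47.
Greek yogurt + orange: the both-tight solution has a negative serving — not a feasible corner.
almonds + orange with both tight: 1.144 servings and 6.27 servings → $6.36.
Cheapest feasible corner: $5.47.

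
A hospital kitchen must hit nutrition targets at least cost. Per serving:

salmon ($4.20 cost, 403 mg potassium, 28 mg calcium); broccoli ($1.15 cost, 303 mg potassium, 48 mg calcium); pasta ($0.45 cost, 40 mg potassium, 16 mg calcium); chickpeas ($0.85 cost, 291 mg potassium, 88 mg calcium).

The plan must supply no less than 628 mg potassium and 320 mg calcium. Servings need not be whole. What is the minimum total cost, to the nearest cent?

$3.09

A basic optimal solution has at most two foods positive. Try each food alone and each pair with both targets met exactly.
salmon only: max(628/403, 320/28) = 11.43 servings → $48.00.
broccoli only: max(628/303, 320/48) = 6.667 servings → $7.67.
pasta only: max(628/40, 320/16) = 20 servings → $9.00.
chickpeas only: max(628/291, 320/88) = 3.636 servings → $3.09.
salmon + broccoli with both targets exact would need a negative amount; discard.
salmon + pasta: the both-tight solution has a negative serving — not a feasible corner.
salmon + chickpeas: the both-tight solution has a negative serving — not a feasible corner.
broccoli + pasta: intersection lies outside the first quadrant.
broccoli + chickpeas: the both-tight solution has a negative serving — not a feasible corner.
pasta + chickpeas: the both-tight solution has a negative serving — not a feasible corner.
So the least-cost plan costs $3.09.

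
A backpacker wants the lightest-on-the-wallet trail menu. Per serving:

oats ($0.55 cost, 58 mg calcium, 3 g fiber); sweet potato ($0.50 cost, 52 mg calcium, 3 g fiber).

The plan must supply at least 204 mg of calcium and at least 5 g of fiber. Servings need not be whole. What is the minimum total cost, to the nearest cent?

At the optimum either one food covers both requirements or two foods hit both targets exactly; no other combination can be cheaper.
oats only: max(204/58, 5/3) = 3.517 servings → $1.93.
sweet potato only: max(204/52, 5/3) = 3.923 servings → $1.96.
oats + sweet potato: the both-tight solution has a negative serving — not a feasible corner.
The minimum over all feasible corners is $1.93.

$1.93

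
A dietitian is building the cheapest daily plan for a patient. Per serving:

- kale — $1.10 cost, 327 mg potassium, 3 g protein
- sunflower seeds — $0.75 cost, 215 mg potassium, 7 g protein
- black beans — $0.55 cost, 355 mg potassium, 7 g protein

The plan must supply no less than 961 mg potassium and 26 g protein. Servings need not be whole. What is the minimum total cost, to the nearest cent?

$2.04

The cheapest plan sits at a corner of the feasible region — with two constraints it uses at most two foods.
kale only: max(961/327, 26/3) = 8.667 servings → $9.53.
sunflower seeds only: max(961/215, 26/7) = 4.47 servings → $3.35.
black beans only: max(961/355, 26/7) = 3.714 servings → $2.04.
kale + sunflower seeds with both tight: 0.6916 servings and 3.418 servings → $3.32.
kale + black beans: the both-tight solution has a negative serving — not a feasible corner.
sunflower seeds + black beans with both tight: 2.554 servings and 1.16 servings → $2.55.
Cheapest feasible corner: $2.04.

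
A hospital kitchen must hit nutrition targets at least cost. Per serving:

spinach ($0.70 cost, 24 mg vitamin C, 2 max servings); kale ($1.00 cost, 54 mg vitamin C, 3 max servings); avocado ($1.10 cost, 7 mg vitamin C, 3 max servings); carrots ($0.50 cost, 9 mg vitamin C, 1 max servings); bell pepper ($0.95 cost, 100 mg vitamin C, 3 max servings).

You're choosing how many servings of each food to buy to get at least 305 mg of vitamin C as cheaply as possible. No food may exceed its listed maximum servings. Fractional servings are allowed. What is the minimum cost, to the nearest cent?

Cost per mg of vitamin C: bell pepper $0.0095, kale $0.0185, spinach $0.0292, carrots $0.0556, avocado $0.1571.
Take 3 servings of bell pepper: +300.0 mg vitamin C for $2.85 (total $2.85, still need 5.0 mg).
Take 0.09259 servings of kale: +5.0 mg vitamin C for $0.09 (total $2.94, still need 0.0 mg).
Filling from the cheapest source first is optimal under one linear minimum: $2.94.

$2.94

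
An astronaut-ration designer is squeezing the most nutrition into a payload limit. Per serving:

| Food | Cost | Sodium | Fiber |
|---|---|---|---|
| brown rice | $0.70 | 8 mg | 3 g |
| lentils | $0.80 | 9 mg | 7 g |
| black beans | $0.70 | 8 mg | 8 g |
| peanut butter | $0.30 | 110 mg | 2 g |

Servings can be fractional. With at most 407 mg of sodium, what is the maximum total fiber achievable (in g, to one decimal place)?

407.0 g

Fiber per mg sodium: black beans 1, lentils 0.7778, brown rice 0.375, peanut butter 0.01818.
With no serving limits, spend the whole sodium allowance on black beans: 407 mg / 8 mg × 8 g = 407.0 g.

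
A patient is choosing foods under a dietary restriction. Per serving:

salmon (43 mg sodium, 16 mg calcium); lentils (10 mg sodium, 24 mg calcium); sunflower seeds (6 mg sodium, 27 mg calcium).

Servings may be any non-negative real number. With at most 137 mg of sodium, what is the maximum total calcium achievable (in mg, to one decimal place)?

Calcium per mg sodium: sunflower seeds 4.5, lentils 2.4, salmon 0.3721.
With no serving limits, spend the whole sodium allowance on sunflower seeds: 137 mg / 6 mg × 27 mg = 616.5 mg.

616.5 mg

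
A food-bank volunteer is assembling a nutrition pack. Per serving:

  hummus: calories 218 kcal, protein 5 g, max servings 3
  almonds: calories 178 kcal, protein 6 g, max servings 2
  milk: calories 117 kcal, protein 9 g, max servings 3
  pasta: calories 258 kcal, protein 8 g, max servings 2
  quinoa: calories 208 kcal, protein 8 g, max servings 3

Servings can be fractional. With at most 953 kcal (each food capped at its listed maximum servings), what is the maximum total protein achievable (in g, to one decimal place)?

Protein per kcal: milk 0.07692, quinoa 0.03846, almonds 0.03371, pasta 0.03101, hummus 0.02294.
Take 3 servings of milk: uses 351 kcal, +27.0 g protein (running total 27.0 g).
Take 2.894 servings of quinoa: uses 602 kcal, +23.2 g protein (running total 50.2 g).
Greedy by best ratio exhausts the calories allowance optimally: 50.2 g.

50.2 g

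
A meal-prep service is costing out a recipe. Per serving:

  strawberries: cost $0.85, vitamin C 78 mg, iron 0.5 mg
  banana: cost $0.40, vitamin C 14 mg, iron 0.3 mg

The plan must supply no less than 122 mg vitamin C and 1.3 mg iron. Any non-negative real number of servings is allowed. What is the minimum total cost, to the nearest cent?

$1.94

Check every corner: each single food scaled to meet both minima, and each pair solved so both constraints bind.
strawberries only: max(122/78, 1.3/0.5) = 2.6 servings → $2.21.
banana only: max(122/14, 1.3/0.3) = 8.714 servings → $3.49.
strawberries + banana with both tight: 1.122 servings and 2.463 servings → $1.94.
Cheapest feasible corner: $1.94.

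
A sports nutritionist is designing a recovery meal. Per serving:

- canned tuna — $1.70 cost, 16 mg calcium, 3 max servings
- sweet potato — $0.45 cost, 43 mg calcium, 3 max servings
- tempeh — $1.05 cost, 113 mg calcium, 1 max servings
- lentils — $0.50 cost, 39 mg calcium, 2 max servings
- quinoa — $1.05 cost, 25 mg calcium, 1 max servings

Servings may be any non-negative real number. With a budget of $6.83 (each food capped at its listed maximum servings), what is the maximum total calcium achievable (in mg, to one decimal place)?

367.4 mg

Calcium per dollar: tempeh 107.6, sweet potato 95.56, lentils 78, quinoa 23.81, canned tuna 9.412.
Take 1 serving of tempeh: spends $1.05, +113.0 mg calcium (running total 113.0 mg).
Take 3 servings of sweet potato: spends $1.35, +129.0 mg calcium (running total 242.0 mg).
Take 2 servings of lentils: spends $1.00, +78.0 mg calcium (running total 320.0 mg).
Take 1 serving of quinoa: spends $1.05, +25.0 mg calcium (running total 345.0 mg).
Take 1.4 servings of canned tuna: spends $2.38, +22.4 mg calcium (running total 367.4 mg).
Greedy by best ratio exhausts the cost allowance optimally: 367.4 mg.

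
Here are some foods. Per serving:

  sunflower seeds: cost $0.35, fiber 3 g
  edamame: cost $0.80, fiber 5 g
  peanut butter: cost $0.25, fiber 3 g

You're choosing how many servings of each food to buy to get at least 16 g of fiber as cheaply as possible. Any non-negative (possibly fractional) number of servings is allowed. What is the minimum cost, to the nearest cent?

Cost per g of fiber: peanut butter $0.0833, sunflower seeds $0.1167, edamame $0.1600.
With no serving limits, use only peanut butter: 16 g / 3 g = 5.333 servings × $0.25 = $1.33.

$1.33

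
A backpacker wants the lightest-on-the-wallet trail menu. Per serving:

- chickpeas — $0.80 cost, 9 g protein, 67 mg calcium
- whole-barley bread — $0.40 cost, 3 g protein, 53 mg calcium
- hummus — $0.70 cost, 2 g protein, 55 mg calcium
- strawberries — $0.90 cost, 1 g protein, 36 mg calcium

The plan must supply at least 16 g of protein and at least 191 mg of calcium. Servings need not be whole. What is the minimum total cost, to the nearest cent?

With two linear requirements the optimum uses one or two foods; enumerate the corners.
chickpeas only: max(16/9, 191/67) = 2.851 servings → $2.28.
whole-barley bread only: max(16/3, 191/53) = 5.333 servings → $2.13.
hummus only: max(16/2, 191/55) = 8 servings → $5.60.
strawberries only: max(16/1, 191/36) = 16 servings → $14.40.
chickpeas + whole-barley bread with both tight: 0.9964 servings and 2.344 servings → $1.73.
chickpeas + hummus with both tight: 1.38 servings and 1.792 servings → $2.36.
chickpeas + strawberries with both tight: 1.498 servings and 2.518 servings → $3.46.
whole-barley bread + hummus: intersection lies outside the first quadrant.
whole-barley bread + strawberries: intersection lies outside the first quadrant.
hummus + strawberries with both targets exact would need a negative amount; discard.
So the least-cost plan costs $1.73.

$1.73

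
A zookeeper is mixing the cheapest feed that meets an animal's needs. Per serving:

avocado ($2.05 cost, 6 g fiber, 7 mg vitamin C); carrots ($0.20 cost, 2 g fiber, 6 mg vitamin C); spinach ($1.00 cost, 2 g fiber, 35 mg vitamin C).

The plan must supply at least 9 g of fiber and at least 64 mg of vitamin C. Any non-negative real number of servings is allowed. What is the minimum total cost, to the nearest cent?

$1.92

avocado only: max(9/6, 64/7) = 9.143 servings → $18.74.
carrots only: max(9/2, 64/6) = 10.67 servings → $2.13.
spinach only: max(9/2, 64/35) = 4.5 servings → $4.50.
avocado + carrots: the both-tight solution has a negative serving — not a feasible corner.
avocado + spinach with both tight: 0.9541 servings and 1.638 servings → $3.59.
carrots + spinach with both tight: 3.224 servings and 1.276 servings → $1.92.
The minimum over all feasible corners is $1.92.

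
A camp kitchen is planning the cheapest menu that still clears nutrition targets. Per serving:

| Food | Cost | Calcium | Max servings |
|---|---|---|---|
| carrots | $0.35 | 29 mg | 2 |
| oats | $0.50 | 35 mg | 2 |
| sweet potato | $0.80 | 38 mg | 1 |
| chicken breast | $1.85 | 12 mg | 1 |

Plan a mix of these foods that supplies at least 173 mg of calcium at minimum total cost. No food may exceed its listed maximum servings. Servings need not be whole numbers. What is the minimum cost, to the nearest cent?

$3.58

Cost per mg of calcium: carrots $0.0121, oats $0.0143, sweet potato $0.0211, chicken breast $0.1542.
Take 2 servings of carrots: +58.0 mg calcium for $0.70 (total $0.70, still need 115.0 mg).
Take 2 servings of oats: +70.0 mg calcium for $1.00 (total $1.70, still need 45.0 mg).
Take 1 serving of sweet potato: +38.0 mg calcium for $0.80 (total $2.50, still need 7.0 mg).
Take 0.5833 servings of chicken breast: +7.0 mg calcium for $1.08 (total $3.58, still need 0.0 mg).
Greedy by cheapest-per-mg is optimal for a single linear constraint, so the minimum cost is $3.58.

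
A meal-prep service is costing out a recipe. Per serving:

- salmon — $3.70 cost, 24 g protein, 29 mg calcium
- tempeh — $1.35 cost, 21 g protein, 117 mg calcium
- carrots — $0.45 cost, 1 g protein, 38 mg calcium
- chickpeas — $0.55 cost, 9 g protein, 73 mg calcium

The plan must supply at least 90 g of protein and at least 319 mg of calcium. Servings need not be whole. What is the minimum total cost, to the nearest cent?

Check every corner: each single food scaled to meet both minima, and each pair solved so both constraints bind.
salmon only: max(90/24, 319/29) = 11 servings → $40.70.
tempeh only: max(90/21, 319/117) = 4.286 servings → $5.79.
carrots only: max(90/1, 319/38) = 90 servings → $40.50.
chickpeas only: max(90/9, 319/73) = 10 servings → $5.50.
salmon + tempeh with both tight: 1.742 servings and 2.295 servings → $9.54.
salmon + carrots with both tight: 3.512 servings and 5.715 servings → $15.57.
salmon + chickpeas with both tight: 2.481 servings and 3.384 servings → $11.04.
tempeh + carrots: the both-tight solution has a negative serving — not a feasible corner.
tempeh + chickpeas with both targets exact would need a negative amount; discard.
carrots + chickpeas with both targets exact would need a negative amount; discard.
Cheapest feasible corner: $5.50.

$5.50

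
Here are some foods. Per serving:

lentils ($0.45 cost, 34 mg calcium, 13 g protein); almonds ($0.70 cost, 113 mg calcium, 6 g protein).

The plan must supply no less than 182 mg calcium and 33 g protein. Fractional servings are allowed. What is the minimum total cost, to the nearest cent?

A basic optimal solution has at most two foods positive. Try each food alone and each pair with both targets met exactly.
lentils only: max(182/34, 33/13) = 5.353 servings → $2.41.
almonds only: max(182/113, 33/6) = 5.5 servings → $3.85.
lentils + almonds with both tight: 2.085 servings and 0.9834 servings → $1.63.
So the least-cost plan costs $1.63.

$1.63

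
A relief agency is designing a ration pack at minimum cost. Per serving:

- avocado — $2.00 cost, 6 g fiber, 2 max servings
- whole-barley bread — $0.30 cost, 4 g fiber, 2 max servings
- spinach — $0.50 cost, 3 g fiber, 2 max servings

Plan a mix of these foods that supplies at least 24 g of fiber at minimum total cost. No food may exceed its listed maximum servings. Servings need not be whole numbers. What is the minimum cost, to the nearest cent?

Cost per g of fiber: whole-barley bread $0.0750, spinach $0.1667, avocado $0.3333.
Take 2 servings of whole-barley bread: +8.0 g fiber for $0.60 (total $0.60, still need 16.0 g).
Take 2 servings of spinach: +6.0 g fiber for $1.00 (total $1.60, still need 10.0 g).
Take 1.667 servings of avocado: +10.0 g fiber for $3.33 (total $4.93, still need 0.0 g).
Filling from the cheapest source first is optimal under one linear minimum: $4.93.

$4.93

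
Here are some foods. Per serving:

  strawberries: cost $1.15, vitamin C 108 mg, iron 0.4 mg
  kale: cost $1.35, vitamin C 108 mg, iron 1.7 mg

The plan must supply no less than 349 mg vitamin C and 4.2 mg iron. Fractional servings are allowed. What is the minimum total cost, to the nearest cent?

Compare the cost at each extreme point of the feasible region.
strawberries only: max(349/108, 4.2/0.4) = 10.5 servings → $12.07.
kale only: max(349/108, 4.2/1.7) = 3.231 servings → $4.36.
strawberries + kale with both tight: 0.995 servings and 2.236 servings → $4.16.
The minimum over all feasible corners is $4.16.

$4.16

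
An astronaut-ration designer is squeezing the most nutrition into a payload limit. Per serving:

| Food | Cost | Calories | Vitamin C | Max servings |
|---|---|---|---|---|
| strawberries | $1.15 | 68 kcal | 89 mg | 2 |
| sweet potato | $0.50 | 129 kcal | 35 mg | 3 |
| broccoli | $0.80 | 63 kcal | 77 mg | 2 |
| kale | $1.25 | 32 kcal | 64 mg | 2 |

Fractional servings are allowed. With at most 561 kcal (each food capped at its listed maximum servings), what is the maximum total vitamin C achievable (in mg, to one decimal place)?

523.8 mg

Vitamin C per kcal: kale 2, strawberries 1.309, broccoli 1.222, sweet potato 0.2713.
Take 2 servings of kale: uses 64 kcal, +128.0 mg vitamin C (running total 128.0 mg).
Take 2 servings of strawberries: uses 136 kcal, +178.0 mg vitamin C (running total 306.0 mg).
Take 2 servings of broccoli: uses 126 kcal, +154.0 mg vitamin C (running total 460.0 mg).
Take 1.822 servings of sweet potato: uses 235 kcal, +63.8 mg vitamin C (running total 523.8 mg).
Greedy by best ratio exhausts the calories allowance optimally: 523.8 mg.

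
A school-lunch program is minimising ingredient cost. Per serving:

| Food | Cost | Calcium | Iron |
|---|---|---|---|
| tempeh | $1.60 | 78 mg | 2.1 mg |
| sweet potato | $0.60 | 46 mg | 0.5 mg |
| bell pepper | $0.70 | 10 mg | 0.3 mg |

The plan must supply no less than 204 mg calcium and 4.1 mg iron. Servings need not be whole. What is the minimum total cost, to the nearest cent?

Compare the cost at each extreme point of the feasible region.
tempeh only: max(204/78, 4.1/2.1) = 2.615 servings → $4.18.
sweet potato only: max(204/46, 4.1/0.5) = 8.2 servings → $4.92.
bell pepper only: max(204/10, 4.1/0.3) = 20.4 servings → $14.28.
tempeh + sweet potato with both tight: 1.503 servings and 1.885 servings → $3.54.
tempeh + bell pepper: intersection lies outside the first quadrant.
sweet potato + bell pepper with both tight: 2.295 servings and 9.841 servings → $8.27.
The minimum over all feasible corners is $3.54.

$3.54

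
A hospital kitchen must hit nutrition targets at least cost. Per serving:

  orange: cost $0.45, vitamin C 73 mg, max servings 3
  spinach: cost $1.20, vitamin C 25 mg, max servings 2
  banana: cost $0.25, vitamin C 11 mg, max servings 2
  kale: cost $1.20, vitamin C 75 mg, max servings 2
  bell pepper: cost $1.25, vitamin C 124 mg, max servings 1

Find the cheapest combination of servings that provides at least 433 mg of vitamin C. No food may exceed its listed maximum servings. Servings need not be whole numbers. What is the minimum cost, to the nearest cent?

$4.04

Cost per mg of vitamin C: orange $0.0062, bell pepper $0.0101, kale $0.0160, banana $0.0227, spinach $0.0480.
Take 3 servings of orange: +219.0 mg vitamin C for $1.35 (total $1.35, still need 214.0 mg).
Take 1 serving of bell pepper: +124.0 mg vitamin C for $1.25 (total $2.60, still need 90.0 mg).
Take 1.2 servings of kale: +90.0 mg vitamin C for $1.44 (total $4.04, still need 0.0 mg).
Filling from the cheapest source first is optimal under one linear minimum: $4.04.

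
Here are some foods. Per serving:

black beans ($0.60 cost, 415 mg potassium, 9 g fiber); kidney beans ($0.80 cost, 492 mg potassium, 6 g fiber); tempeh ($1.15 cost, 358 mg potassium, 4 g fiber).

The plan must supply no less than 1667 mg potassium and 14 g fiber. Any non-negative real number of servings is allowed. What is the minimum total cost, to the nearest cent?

$2.41

black beans only: max(1667/415, 14/9) = 4.017 servings → $2.41.
kidney beans only: max(1667/492, 14/6) = 3.388 servings → $2.71.
tempeh only: max(1667/358, 14/4) = 4.656 servings → $5.35.
black beans + kidney beans: the both-tight solution has a negative serving — not a feasible corner.
black beans + tempeh: intersection lies outside the first quadrant.
kidney beans + tempeh: intersection lies outside the first quadrant.
The minimum over all feasible corners is $2.41.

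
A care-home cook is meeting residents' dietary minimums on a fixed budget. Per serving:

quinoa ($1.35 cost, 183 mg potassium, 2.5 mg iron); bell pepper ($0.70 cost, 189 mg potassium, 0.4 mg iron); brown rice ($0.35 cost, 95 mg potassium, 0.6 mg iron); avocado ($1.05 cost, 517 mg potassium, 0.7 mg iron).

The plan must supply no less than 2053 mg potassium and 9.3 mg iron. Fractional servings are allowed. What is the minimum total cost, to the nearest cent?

At the optimum either one food covers both requirements or two foods hit both targets exactly; no other combination can be cheaper.
quinoa only: max(2053/183, 9.3/2.5) = 11.22 servings → $15.15.
bell pepper only: max(2053/189, 9.3/0.4) = 23.25 servings → $16.27.
brown rice only: max(2053/95, 9.3/0.6) = 21.61 servings → $7.56.
avocado only: max(2053/517, 9.3/0.7) = 13.29 servings → $13.95.
quinoa + bell pepper with both tight: 2.345 servings and 8.592 servings → $9.18.
quinoa + brown rice with both targets exact would need a negative amount; discard.
quinoa + avocado with both tight: 2.895 servings and 2.946 servings → $7.00.
bell pepper + brown rice with both tight: 4.619 servings and 12.42 servings → $7.58.
bell pepper + avocado: intersection lies outside the first quadrant.
brown rice + avocado with both tight: 13.83 servings and 1.429 servings → $6.34.
The minimum over all feasible corners is $6.34.

$6.34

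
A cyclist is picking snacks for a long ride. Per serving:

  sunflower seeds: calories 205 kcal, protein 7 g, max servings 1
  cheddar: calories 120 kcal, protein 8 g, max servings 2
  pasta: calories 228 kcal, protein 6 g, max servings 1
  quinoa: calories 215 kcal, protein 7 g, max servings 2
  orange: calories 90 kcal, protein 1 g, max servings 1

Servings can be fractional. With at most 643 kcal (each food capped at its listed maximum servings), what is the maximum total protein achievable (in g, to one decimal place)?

29.4 g

Protein per kcal: cheddar 0.06667, sunflower seeds 0.03415, quinoa 0.03256, pasta 0.02632, orange 0.01111.
Take 2 servings of cheddar: uses 240 kcal, +16.0 g protein (running total 16.0 g).
Take 1 serving of sunflower seeds: uses 205 kcal, +7.0 g protein (running total 23.0 g).
Take 0.9209 servings of quinoa: uses 198 kcal, +6.4 g protein (running total 29.4 g).
Filling greedily by protein-per-kcal is optimal for one linear limit, giving 29.4 g.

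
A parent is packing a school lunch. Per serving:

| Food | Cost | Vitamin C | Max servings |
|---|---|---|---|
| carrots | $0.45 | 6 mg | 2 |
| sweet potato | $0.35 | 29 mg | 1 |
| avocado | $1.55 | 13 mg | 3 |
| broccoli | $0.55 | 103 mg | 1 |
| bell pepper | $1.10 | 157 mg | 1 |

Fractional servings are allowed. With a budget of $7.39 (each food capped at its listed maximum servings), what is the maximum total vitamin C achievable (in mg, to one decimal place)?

338.7 mg

Vitamin C per dollar: broccoli 187.3, bell pepper 142.7, sweet potato 82.86, carrots 13.33, avocado 8.387.
Take 1 serving of broccoli: spends $0.55, +103.0 mg vitamin C (running total 103.0 mg).
Take 1 serving of bell pepper: spends $1.10, +157.0 mg vitamin C (running total 260.0 mg).
Take 1 serving of sweet potato: spends $0.35, +29.0 mg vitamin C (running total 289.0 mg).
Take 2 servings of carrots: spends $0.90, +12.0 mg vitamin C (running total 301.0 mg).
Take 2.897 servings of avocado: spends $4.49, +37.7 mg vitamin C (running total 338.7 mg).
Greedy by best ratio exhausts the cost allowance optimally: 338.7 mg.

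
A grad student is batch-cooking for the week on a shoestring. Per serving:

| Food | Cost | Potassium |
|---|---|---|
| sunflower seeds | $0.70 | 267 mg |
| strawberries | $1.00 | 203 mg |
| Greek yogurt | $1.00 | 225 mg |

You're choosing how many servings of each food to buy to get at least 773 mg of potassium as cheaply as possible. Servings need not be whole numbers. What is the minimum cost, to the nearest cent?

Cost per mg of potassium: sunflower seeds $0.0026, Greek yogurt $0.0044, strawberries $0.0049.
With no serving limits, use only sunflower seeds: 773 mg / 267 mg = 2.895 servings × $0.70 = $2.03.

$2.03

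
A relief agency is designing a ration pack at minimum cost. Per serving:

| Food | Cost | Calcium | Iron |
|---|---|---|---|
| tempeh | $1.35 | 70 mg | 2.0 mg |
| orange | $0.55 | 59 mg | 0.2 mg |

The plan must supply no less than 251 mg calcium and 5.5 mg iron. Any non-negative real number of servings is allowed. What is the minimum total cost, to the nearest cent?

An LP optimum is at a vertex; with two nutrient constraints at most two foods are used. Check each candidate.
tempeh only: max(251/70, 5.5/2.0) = 3.586 servings → $4.84.
orange only: max(251/59, 5.5/0.2) = 27.5 servings → $15.12.
tempeh + orange with both tight: 2.638 servings and 1.125 servings → $4.18.
Cheapest feasible corner: $4.18.

$4.18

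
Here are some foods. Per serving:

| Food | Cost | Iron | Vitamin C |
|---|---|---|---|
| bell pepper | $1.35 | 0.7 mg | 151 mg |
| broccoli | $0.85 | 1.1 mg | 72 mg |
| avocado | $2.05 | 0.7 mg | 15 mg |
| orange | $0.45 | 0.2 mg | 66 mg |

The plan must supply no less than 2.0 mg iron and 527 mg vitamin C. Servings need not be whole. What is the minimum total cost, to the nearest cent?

$3.76

The cheapest plan sits at a corner of the feasible region — with two constraints it uses at most two foods.
bell pepper only: max(2.0/0.7, 527/151) = 3.49 servings → $4.71.
broccoli only: max(2.0/1.1, 527/72) = 7.319 servings → $6.22.
avocado only: max(2.0/0.7, 527/15) = 35.13 servings → $72.02.
orange only: max(2.0/0.2, 527/66) = 10 servings → $4.50.
bell pepper + broccoli: intersection lies outside the first quadrant.
bell pepper + avocado: intersection lies outside the first quadrant.
bell pepper + orange with both tight: 1.663 servings and 4.181 servings → $4.13.
broccoli + avocado with both targets exact would need a negative amount; discard.
broccoli + orange with both tight: 0.457 servings and 7.486 servings → $3.76.
avocado + orange with both tight: 0.6157 servings and 7.845 servings → $4.79.
The minimum over all feasible corners is $3.76.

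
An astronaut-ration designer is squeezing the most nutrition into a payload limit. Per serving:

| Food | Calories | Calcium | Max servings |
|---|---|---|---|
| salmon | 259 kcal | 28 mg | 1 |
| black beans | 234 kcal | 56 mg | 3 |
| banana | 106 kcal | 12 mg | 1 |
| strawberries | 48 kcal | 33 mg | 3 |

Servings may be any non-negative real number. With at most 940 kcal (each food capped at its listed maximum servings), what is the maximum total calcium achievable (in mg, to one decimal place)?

277.6 mg

Calcium per kcal: strawberries 0.6875, black beans 0.2393, banana 0.1132, salmon 0.1081.
Take 3 servings of strawberries: uses 144 kcal, +99.0 mg calcium (running total 99.0 mg).
Take 3 servings of black beans: uses 702 kcal, +168.0 mg calcium (running total 267.0 mg).
Take 0.8868 servings of banana: uses 94 kcal, +10.6 mg calcium (running total 277.6 mg).
Filling greedily by calcium-per-kcal is optimal for one linear limit, giving 277.6 mg.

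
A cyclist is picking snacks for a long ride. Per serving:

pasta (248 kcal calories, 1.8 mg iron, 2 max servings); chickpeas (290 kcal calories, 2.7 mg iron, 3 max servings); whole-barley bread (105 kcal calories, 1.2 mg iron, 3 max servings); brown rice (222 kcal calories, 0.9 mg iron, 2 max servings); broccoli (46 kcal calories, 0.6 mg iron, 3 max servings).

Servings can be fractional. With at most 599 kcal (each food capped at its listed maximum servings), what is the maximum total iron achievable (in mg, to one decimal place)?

6.8 mg

Iron per kcal: broccoli 0.01304, whole-barley bread 0.01143, chickpeas 0.00931, pasta 0.007258, brown rice 0.004054.
Take 3 servings of broccoli: uses 138 kcal, +1.8 mg iron (running total 1.8 mg).
Take 3 servings of whole-barley bread: uses 315 kcal, +3.6 mg iron (running total 5.4 mg).
Take 0.5034 servings of chickpeas: uses 146 kcal, +1.4 mg iron (running total 6.8 mg).
Filling greedily by iron-per-kcal is optimal for one linear limit, giving 6.8 mg.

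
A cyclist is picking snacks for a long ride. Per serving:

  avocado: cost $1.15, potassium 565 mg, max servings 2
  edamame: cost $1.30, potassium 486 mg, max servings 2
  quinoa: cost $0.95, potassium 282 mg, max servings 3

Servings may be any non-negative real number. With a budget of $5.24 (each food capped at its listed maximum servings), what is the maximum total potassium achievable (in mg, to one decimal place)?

Potassium per dollar: avocado 491.3, edamame 373.8, quinoa 296.8.
Take 2 servings of avocado: spends $2.30, +1130.0 mg potassium (running total 1130.0 mg).
Take 2 servings of edamame: spends $2.60, +972.0 mg potassium (running total 2102.0 mg).
Take 0.3579 servings of quinoa: spends $0.34, +100.9 mg potassium (running total 2202.9 mg).
Filling greedily by potassium-per-dollar is optimal for one linear limit, giving 2202.9 mg.

2202.9 mg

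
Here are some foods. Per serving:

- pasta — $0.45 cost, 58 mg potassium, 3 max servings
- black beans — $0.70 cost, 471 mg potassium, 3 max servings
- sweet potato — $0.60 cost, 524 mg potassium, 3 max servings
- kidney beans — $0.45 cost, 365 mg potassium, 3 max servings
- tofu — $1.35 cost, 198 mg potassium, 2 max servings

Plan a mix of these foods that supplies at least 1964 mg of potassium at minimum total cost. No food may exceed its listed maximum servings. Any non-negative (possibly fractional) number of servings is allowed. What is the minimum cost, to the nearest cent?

$2.28

Cost per mg of potassium: sweet potato $0.0011, kidney beans $0.0012, black beans $0.0015, tofu $0.0068, pasta $0.0078.
Take 3 servings of sweet potato: +1572.0 mg potassium for $1.80 (total $1.80, still need 392.0 mg).
Take 1.074 servings of kidney beans: +392.0 mg potassium for $0.48 (total $2.28, still need 0.0 mg).
Filling from the cheapest source first is optimal under one linear minimum: $2.28.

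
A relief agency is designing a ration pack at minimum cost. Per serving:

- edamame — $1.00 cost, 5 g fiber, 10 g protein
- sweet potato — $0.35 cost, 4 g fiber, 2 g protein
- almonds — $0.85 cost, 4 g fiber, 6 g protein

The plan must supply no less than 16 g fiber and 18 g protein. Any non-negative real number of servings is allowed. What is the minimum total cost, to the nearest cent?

The cheapest plan sits at a corner of the feasible region — with two constraints it uses at most two foods.
edamame only: max(16/5, 18/10) = 3.2 servings → $3.20.
sweet potato only: max(16/4, 18/2) = 9 servings → $3.15.
almonds only: max(16/4, 18/6) = 4 servings → $3.40.
edamame + sweet potato with both tight: 1.333 servings and 2.333 servings → $2.15.
edamame + almonds: the both-tight solution has a negative serving — not a feasible corner.
sweet potato + almonds with both tight: 1.5 servings and 2.5 servings → $2.65.
The minimum over all feasible corners is $2.15.

$2.15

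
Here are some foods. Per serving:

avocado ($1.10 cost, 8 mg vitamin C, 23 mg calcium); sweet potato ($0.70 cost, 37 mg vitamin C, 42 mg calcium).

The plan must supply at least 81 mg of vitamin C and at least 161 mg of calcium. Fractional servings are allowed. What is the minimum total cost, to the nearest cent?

$2.68

A basic optimal solution has at most two foods positive. Try each food alone and each pair with both targets met exactly.
avocado only: max(81/8, 161/23) = 10.12 servings → $11.14.
sweet potato only: max(81/37, 161/42) = 3.833 servings → $2.68.
avocado + sweet potato with both tight: 4.961 servings and 1.117 servings → $6.24.
So the least-cost plan costs $2.68.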